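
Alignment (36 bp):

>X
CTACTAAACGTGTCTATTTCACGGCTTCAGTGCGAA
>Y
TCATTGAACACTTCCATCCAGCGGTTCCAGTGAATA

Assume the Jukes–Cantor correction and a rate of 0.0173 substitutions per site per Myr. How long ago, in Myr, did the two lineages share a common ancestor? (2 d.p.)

The sequences differ at 17 of 36 sites, so p = 17/36 ≈ 0.472222.
d = −(3/4) ln(1 − 4p/3) = −0.75 ln(1 − 0.629629) = −0.75 ln(0.370371)
  = −0.75 × (-0.993250) = 0.744938 substitutions/site.
Under a molecular clock d = 2μt, so t = d/(2μ) = 0.744938 / (2 × 0.0173) = 21.53 Myr.

21.53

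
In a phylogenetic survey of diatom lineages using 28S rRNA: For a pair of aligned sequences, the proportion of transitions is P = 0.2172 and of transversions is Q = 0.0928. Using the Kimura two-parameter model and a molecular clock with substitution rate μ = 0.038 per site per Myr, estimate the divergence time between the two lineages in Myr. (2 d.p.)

5.60

Under the Kimura two-parameter model, d = −½ ln(1 − 2P − Q) − ¼ ln(1 − 2Q).
1 − 2P − Q = 0.4728, giving −½ ln(0.4728) = 0.374541.
1 − 2Q = 0.8144, giving −¼ ln(0.8144) = 0.051326.
d = 0.374541 + 0.051326 = 0.425867.
Under a molecular clock d = 2μt, so t = d/(2μ) = 0.425867 / (2 × 0.038) = 5.60 Myr.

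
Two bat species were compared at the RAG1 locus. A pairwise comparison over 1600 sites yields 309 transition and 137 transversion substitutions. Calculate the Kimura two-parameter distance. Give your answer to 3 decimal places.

0.366

P = 309/1600 = 0.193125 and Q = 137/1600 = 0.085625.
Under the Kimura two-parameter model, d = −½ ln(1 − 2P − Q) − ¼ ln(1 − 2Q).
1 − 2P − Q = 0.528125, giving −½ ln(0.528125) = 0.319211.
1 − 2Q = 0.82875, giving −¼ ln(0.82875) = 0.046959.
d = 0.319211 + 0.046959 = 0.366170.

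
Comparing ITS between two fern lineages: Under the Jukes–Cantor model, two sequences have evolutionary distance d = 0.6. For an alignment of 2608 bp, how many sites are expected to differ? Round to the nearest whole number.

Invert JC69: p = (3/4)(1 − e^(−4d/3)) = 0.75 × (1 − e^(-0.8)) = 0.75 × (1 − 0.449329) = 0.413003.
Expected differing sites = pL ≈ 0.413003 × 2608 = 1077.111824 ≈ 1077.

1077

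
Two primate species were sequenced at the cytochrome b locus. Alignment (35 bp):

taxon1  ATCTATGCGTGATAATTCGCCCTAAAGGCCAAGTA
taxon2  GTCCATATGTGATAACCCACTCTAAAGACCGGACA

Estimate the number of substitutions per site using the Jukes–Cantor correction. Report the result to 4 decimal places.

The sequences differ at 13 of 35 sites, so p = 13/35 ≈ 0.371429.
d = −(3/4) ln(1 − 4p/3) = −0.75 ln(1 − 0.495239) = −0.75 ln(0.504761)
  = −0.75 × (-0.683670) = 0.512753 substitutions/site.

0.5128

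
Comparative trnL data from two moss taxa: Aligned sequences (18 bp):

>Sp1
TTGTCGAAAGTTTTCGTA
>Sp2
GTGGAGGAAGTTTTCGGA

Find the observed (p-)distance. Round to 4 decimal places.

The sequences differ at 5 of 18 positions (sites 1, 4, 5, 7, 17).
p = 5/18 = 0.277777… ≈ 0.2778 (to 4 d.p.).

0.2778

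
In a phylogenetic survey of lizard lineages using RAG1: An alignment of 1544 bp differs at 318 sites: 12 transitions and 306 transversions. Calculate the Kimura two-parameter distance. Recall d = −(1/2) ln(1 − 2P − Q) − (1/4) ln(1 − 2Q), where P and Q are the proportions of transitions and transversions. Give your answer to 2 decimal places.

P = 12/1544 ≈ 0.007772 and Q = 306/1544 ≈ 0.198187.
Under the Kimura two-parameter model, d = −½ ln(1 − 2P − Q) − ¼ ln(1 − 2Q).
1 − 2P − Q = 0.786269, giving −½ ln(0.786269) = 0.120228.
1 − 2Q = 0.603626, giving −¼ ln(0.603626) = 0.126200.
d = 0.120228 + 0.126200 = 0.246428.

0.25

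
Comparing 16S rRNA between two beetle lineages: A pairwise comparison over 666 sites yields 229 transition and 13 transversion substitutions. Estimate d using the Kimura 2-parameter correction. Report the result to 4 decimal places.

0.6241

P = 229/666 ≈ 0.343844 and Q = 13/666 ≈ 0.01952.
Under the Kimura two-parameter model, d = −½ ln(1 − 2P − Q) − ¼ ln(1 − 2Q).
1 − 2P − Q = 0.292792, giving −½ ln(0.292792) = 0.614146.
1 − 2Q = 0.96096, giving −¼ ln(0.96096) = 0.009956.
d = 0.614146 + 0.009956 = 0.624102.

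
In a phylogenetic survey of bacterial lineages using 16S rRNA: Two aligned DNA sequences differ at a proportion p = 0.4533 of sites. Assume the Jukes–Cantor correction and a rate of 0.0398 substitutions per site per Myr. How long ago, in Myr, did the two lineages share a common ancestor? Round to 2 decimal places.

d = −(3/4) ln(1 − 4p/3) = −0.75 ln(1 − 0.6044) = −0.75 ln(0.3956)
  = −0.75 × (-0.927352) = 0.695514 substitutions/site.
Under a molecular clock d = 2μt, so t = d/(2μ) = 0.695514 / (2 × 0.0398) = 8.74 Myr.

8.74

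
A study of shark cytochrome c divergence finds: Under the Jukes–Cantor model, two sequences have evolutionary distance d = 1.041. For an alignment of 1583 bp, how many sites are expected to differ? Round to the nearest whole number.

Invert JC69: p = (3/4)(1 − e^(−4d/3)) = 0.75 × (1 − e^(-1.388)) = 0.75 × (1 − 0.249574) = 0.562820.
Expected differing sites = pL ≈ 0.562820 × 1583 = 890.94406 ≈ 891.

891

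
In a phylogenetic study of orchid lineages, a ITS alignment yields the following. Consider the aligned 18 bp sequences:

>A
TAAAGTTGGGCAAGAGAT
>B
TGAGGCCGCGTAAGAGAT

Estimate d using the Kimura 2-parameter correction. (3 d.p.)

0.502

Of 18 sites, 5 differences are transitions and 1 are transversions, so P = 5/18 ≈ 0.277778 and Q = 1/18 ≈ 0.055556.
Under the Kimura two-parameter model, d = −½ ln(1 − 2P − Q) − ¼ ln(1 − 2Q).
1 − 2P − Q = 0.388888, giving −½ ln(0.388888) = 0.472232.
1 − 2Q = 0.888888, giving −¼ ln(0.888888) = 0.029446.
d = 0.472232 + 0.029446 = 0.501678.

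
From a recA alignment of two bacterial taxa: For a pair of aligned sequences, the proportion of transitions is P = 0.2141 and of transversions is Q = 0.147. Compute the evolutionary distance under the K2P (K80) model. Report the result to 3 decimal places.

0.515

Under the Kimura two-parameter model, d = −½ ln(1 − 2P − Q) − ¼ ln(1 − 2Q).
1 − 2P − Q = 0.4248, giving −½ ln(0.4248) = 0.428068.
1 − 2Q = 0.706, giving −¼ ln(0.706) = 0.087035.
d = 0.428068 + 0.087035 = 0.515103.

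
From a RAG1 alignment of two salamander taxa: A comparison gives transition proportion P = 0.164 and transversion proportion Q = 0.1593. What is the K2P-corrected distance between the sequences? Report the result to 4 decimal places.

Under the Kimura two-parameter model, d = −½ ln(1 − 2P − Q) − ¼ ln(1 − 2Q).
1 − 2P − Q = 0.5127, giving −½ ln(0.5127) = 0.334032.
1 − 2Q = 0.6814, giving −¼ ln(0.6814) = 0.095901.
d = 0.334032 + 0.095901 = 0.429933.

0.4299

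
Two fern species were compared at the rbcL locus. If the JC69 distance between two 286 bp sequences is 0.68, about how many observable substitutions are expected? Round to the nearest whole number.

Invert JC69: p = (3/4)(1 − e^(−4d/3)) = 0.75 × (1 − e^(-0.906667)) = 0.75 × (1 − 0.403868) = 0.447099.
Expected differing sites = pL ≈ 0.447099 × 286 = 127.870314 ≈ 128.

128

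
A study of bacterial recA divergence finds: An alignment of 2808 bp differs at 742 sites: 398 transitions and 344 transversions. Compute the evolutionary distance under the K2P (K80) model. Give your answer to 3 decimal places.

P = 398/2808 ≈ 0.141738 and Q = 344/2808 ≈ 0.122507.
Under the Kimura two-parameter model, d = −½ ln(1 − 2P − Q) − ¼ ln(1 − 2Q).
1 − 2P − Q = 0.594017, giving −½ ln(0.594017) = 0.260424.
1 − 2Q = 0.754986, giving −¼ ln(0.754986) = 0.070264.
d = 0.260424 + 0.070264 = 0.330688.

0.331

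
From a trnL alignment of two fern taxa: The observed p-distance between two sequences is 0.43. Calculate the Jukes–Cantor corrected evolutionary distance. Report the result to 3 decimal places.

0.639

d = −(3/4) ln(1 − 4p/3) = −0.75 ln(1 − 0.573333) = −0.75 ln(0.426667)
  = −0.75 × (-0.851751) = 0.638813 substitutions/site.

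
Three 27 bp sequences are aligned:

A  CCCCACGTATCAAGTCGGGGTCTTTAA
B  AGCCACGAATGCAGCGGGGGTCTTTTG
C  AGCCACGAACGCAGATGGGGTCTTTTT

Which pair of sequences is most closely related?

A–B: 9/27 differ, p = 0.333, d = 0.441.
A–C: 10/27 differ, p = 0.370, d = 0.511.
B–C: 4/27 differ, p = 0.148, d = 0.165.
The smallest distance is between B and C.

B and C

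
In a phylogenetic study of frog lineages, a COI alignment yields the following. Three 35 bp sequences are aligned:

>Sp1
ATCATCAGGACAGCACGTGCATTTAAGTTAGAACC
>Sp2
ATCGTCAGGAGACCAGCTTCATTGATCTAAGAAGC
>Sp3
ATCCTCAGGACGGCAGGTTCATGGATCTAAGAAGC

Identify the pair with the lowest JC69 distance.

Sp1–Sp2: 11/35 differ, p = 0.314, d = 0.407.
Sp1–Sp3: 10/35 differ, p = 0.286, d = 0.360.
Sp2–Sp3: 6/35 differ, p = 0.171, d = 0.195.
The smallest distance is between Sp2 and Sp3.

Sp2 and Sp3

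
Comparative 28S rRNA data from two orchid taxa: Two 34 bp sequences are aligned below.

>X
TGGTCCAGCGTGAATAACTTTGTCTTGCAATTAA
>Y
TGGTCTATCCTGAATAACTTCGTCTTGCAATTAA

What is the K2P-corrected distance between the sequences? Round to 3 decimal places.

Of 34 sites, 2 differences are transitions and 2 are transversions, so P = 2/34 ≈ 0.058824 and Q = 2/34 ≈ 0.058824.
Under the Kimura two-parameter model, d = −½ ln(1 − 2P − Q) − ¼ ln(1 − 2Q).
1 − 2P − Q = 0.823528, giving −½ ln(0.823528) = 0.097079.
1 − 2Q = 0.882352, giving −¼ ln(0.882352) = 0.031291.
d = 0.097079 + 0.031291 = 0.128370.

0.128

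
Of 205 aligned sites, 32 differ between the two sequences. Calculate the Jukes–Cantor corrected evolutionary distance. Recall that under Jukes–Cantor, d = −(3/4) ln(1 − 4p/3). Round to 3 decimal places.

0.175

p = 32/205 ≈ 0.156098.
d = −(3/4) ln(1 − 4p/3) = −0.75 ln(1 − 0.208131) = −0.75 ln(0.791869)
  = −0.75 × (-0.233359) = 0.175019 substitutions/site.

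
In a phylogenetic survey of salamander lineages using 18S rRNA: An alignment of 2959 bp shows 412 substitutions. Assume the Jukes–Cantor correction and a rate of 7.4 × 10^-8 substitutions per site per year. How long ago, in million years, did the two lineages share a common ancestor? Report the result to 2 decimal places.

1.04

p = 412/2959 ≈ 0.139236.
d = −(3/4) ln(1 − 4p/3) = −0.75 ln(1 − 0.185648) = −0.75 ln(0.814352)
  = −0.75 × (-0.205363) = 0.154022 substitutions/site.
Under a molecular clock d = 2μt, so t = d/(2μ) = 0.154022 / (2 × 7.4 × 10^-8) = 1.04 million years.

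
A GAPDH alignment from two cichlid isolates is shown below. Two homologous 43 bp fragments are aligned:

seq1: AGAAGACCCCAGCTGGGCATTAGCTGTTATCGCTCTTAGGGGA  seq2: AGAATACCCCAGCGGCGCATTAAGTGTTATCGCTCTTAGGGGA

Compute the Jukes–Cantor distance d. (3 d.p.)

The sequences differ at 5 of 43 sites (5, 14, 16, 23, 24), so p = 5/43 ≈ 0.116279.
d = −(3/4) ln(1 − 4p/3) = −0.75 ln(1 − 0.155039) = −0.75 ln(0.844961)
  = −0.75 × (-0.168465) = 0.126349 substitutions/site.

0.126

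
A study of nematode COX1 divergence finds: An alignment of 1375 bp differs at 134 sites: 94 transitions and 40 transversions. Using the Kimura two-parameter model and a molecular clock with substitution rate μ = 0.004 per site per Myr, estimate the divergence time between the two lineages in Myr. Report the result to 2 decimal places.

P = 94/1375 ≈ 0.068364 and Q = 40/1375 ≈ 0.029091.
Under the Kimura two-parameter model, d = −½ ln(1 − 2P − Q) − ¼ ln(1 − 2Q).
1 − 2P − Q = 0.834181, giving −½ ln(0.834181) = 0.090652.
1 − 2Q = 0.941818, giving −¼ ln(0.941818) = 0.014986.
d = 0.090652 + 0.014986 = 0.105638.
Under a molecular clock d = 2μt, so t = d/(2μ) = 0.105638 / (2 × 0.004) = 13.20 Myr.

13.20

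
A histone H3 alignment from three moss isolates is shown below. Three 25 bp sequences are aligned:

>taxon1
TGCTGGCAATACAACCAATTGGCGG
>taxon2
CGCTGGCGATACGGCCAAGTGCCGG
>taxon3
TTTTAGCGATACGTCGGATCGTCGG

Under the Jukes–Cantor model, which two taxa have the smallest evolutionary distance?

taxon1 and taxon2

taxon1–taxon2: 6/25 differ, p = 0.240, d = 0.289.
taxon1–taxon3: 10/25 differ, p = 0.400, d = 0.572.
taxon2–taxon3: 10/25 differ, p = 0.400, d = 0.572.
The smallest distance is between taxon1 and taxon2.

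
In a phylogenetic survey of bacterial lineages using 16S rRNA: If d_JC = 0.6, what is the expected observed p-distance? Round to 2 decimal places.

p = (3/4)(1 − e^(−4d/3)) = 0.75 × (1 − e^(-0.8)) = 0.75 × (1 − 0.449329) = 0.413003.

0.41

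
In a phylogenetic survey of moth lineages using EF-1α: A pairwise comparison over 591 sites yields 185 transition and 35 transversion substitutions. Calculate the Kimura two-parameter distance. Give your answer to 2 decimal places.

0.61

P = 185/591 ≈ 0.313029 and Q = 35/591 ≈ 0.059222.
Under the Kimura two-parameter model, d = −½ ln(1 − 2P − Q) − ¼ ln(1 − 2Q).
1 − 2P − Q = 0.31472, giving −½ ln(0.31472) = 0.578036.
1 − 2Q = 0.881556, giving −¼ ln(0.881556) = 0.031517.
d = 0.578036 + 0.031517 = 0.609553.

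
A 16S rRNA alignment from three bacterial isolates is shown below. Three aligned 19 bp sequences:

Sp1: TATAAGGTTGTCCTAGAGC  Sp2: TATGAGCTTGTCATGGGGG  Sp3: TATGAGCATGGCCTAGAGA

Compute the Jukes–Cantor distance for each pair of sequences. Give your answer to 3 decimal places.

d(Sp1,Sp2) = 0.410, d(Sp1,Sp3) = 0.324, d(Sp2,Sp3) = 0.410

Sp1–Sp2: 6/19 sites differ → p ≈ 0.315789, d = −0.75 ln(1 − 0.421052) = 0.409907 ≈ 0.410.
Sp1–Sp3: 5/19 sites differ → p ≈ 0.263158, d = −0.75 ln(1 − 0.350877) = 0.324100 ≈ 0.324.
Sp2–Sp3: 6/19 sites differ → p ≈ 0.315789, d = −0.75 ln(1 − 0.421052) = 0.409907 ≈ 0.410.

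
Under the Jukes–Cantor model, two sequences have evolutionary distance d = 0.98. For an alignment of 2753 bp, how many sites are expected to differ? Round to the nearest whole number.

1506

Invert JC69: p = (3/4)(1 − e^(−4d/3)) = 0.75 × (1 − e^(-1.306667)) = 0.75 × (1 − 0.270721) = 0.546959.
Expected differing sites = pL ≈ 0.546959 × 2753 = 1505.778127 ≈ 1506.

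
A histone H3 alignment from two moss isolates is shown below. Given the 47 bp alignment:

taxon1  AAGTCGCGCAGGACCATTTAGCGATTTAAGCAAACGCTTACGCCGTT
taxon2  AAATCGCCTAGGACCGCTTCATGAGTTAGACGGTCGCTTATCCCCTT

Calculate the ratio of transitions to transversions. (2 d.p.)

1.83

Transitions are A↔G and C↔T; transversions are all other mismatches.
Transitions: 11. Transversions: 6.
R = 11/6 = 1.833333… ≈ 1.83 (to 2 d.p.).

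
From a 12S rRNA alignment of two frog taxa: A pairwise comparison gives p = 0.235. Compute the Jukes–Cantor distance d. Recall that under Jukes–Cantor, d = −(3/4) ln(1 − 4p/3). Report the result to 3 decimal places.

0.282

d = −(3/4) ln(1 − 4p/3) = −0.75 ln(1 − 0.313333) = −0.75 ln(0.686667)
  = −0.75 × (-0.375906) = 0.281930 substitutions/site.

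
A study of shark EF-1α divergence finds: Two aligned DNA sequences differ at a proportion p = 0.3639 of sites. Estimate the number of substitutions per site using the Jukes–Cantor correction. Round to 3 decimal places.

0.498

d = −(3/4) ln(1 − 4p/3) = −0.75 ln(1 − 0.4852) = −0.75 ln(0.5148)
  = −0.75 × (-0.663977) = 0.497983 substitutions/site.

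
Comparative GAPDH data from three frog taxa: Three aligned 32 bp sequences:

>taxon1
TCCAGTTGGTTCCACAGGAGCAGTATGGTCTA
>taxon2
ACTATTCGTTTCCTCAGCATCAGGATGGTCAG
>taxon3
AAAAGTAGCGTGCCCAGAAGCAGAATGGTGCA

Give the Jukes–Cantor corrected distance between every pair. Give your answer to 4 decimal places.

d(taxon1,taxon2) = 0.4598, d(taxon1,taxon3) = 0.5199, d(taxon2,taxon3) = 0.6566

taxon1–taxon2: 11/32 sites differ → p = 0.34375, d = −0.75 ln(1 − 0.458333) = 0.459828 ≈ 0.4598.
taxon1–taxon3: 12/32 sites differ → p = 0.375, d = −0.75 ln(1 − 0.5) = 0.519860 ≈ 0.5199.
taxon2–taxon3: 14/32 sites differ → p = 0.4375, d = −0.75 ln(1 − 0.583333) = 0.656601 ≈ 0.6566.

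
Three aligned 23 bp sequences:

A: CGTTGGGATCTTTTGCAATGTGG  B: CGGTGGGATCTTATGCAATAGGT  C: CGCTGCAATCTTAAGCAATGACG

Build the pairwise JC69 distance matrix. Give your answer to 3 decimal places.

A–B: 5/23 sites differ → p ≈ 0.217391, d = −0.75 ln(1 − 0.289855) = 0.256715 ≈ 0.257.
A–C: 7/23 sites differ → p ≈ 0.304348, d = −0.75 ln(1 − 0.405797) = 0.390401 ≈ 0.390.
B–C: 8/23 sites differ → p ≈ 0.347826, d = −0.75 ln(1 − 0.463768) = 0.467391 ≈ 0.467.

d(A,B) = 0.257, d(A,C) = 0.390, d(B,C) = 0.467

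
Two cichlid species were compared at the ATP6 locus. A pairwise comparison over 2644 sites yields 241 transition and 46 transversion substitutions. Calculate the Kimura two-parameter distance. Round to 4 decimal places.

0.1202

P = 241/2644 ≈ 0.09115 and Q = 46/2644 ≈ 0.017398.
Under the Kimura two-parameter model, d = −½ ln(1 − 2P − Q) − ¼ ln(1 − 2Q).
1 − 2P − Q = 0.800302, giving −½ ln(0.800302) = 0.111383.
1 − 2Q = 0.965204, giving −¼ ln(0.965204) = 0.008854.
d = 0.111383 + 0.008854 = 0.120237.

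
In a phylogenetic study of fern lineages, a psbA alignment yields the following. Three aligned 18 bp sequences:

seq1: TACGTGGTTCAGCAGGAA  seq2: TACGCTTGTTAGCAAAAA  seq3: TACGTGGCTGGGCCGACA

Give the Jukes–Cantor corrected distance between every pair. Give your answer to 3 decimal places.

d(seq1,seq2) = 0.548, d(seq1,seq3) = 0.441, d(seq2,seq3) = 0.824

seq1–seq2: 7/18 sites differ → p ≈ 0.388889, d = −0.75 ln(1 − 0.518519) = 0.548166 ≈ 0.548.
seq1–seq3: 6/18 sites differ → p ≈ 0.333333, d = −0.75 ln(1 − 0.444444) = 0.440839 ≈ 0.441.
seq2–seq3: 9/18 sites differ → p = 0.5, d = −0.75 ln(1 − 0.666667) = 0.823960 ≈ 0.824.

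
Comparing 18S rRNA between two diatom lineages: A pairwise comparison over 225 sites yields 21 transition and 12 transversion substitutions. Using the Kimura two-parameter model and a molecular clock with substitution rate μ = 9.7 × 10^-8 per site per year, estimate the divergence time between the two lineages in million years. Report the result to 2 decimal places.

0.85

P = 21/225 ≈ 0.093333 and Q = 12/225 ≈ 0.053333.
Under the Kimura two-parameter model, d = −½ ln(1 − 2P − Q) − ¼ ln(1 − 2Q).
1 − 2P − Q = 0.760001, giving −½ ln(0.760001) = 0.137218.
1 − 2Q = 0.893334, giving −¼ ln(0.893334) = 0.028199.
d = 0.137218 + 0.028199 = 0.165417.
Under a molecular clock d = 2μt, so t = d/(2μ) = 0.165417 / (2 × 9.7 × 10^-8) = 0.85 million years.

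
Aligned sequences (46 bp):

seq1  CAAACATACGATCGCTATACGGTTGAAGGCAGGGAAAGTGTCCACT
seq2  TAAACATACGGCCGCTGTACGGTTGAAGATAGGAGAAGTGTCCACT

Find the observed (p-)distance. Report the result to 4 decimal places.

0.1739

The sequences differ at 8 of 46 positions (sites 1, 11, 12, 17, 29, 30, 34, 35).
p = 8/46 = 0.173913… ≈ 0.1739 (to 4 d.p.).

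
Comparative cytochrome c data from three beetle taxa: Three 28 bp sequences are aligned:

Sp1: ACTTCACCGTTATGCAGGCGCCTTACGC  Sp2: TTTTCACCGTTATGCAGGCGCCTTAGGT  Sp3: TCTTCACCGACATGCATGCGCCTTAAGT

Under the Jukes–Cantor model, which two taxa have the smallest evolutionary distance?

Sp1 and Sp2

Sp1–Sp2: 4/28 differ, p = 0.143, d = 0.158.
Sp1–Sp3: 6/28 differ, p = 0.214, d = 0.252.
Sp2–Sp3: 5/28 differ, p = 0.179, d = 0.204.
The smallest distance is between Sp1 and Sp2.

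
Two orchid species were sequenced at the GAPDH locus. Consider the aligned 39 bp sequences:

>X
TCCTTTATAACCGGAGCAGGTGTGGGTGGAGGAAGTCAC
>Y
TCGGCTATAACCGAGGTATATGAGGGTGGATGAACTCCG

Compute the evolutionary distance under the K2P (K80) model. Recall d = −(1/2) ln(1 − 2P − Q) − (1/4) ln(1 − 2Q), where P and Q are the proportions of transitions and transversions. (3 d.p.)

Of 39 sites, 5 differences are transitions and 8 are transversions, so P = 5/39 ≈ 0.128205 and Q = 8/39 ≈ 0.205128.
Under the Kimura two-parameter model, d = −½ ln(1 − 2P − Q) − ¼ ln(1 − 2Q).
1 − 2P − Q = 0.538462, giving −½ ln(0.538462) = 0.309519.
1 − 2Q = 0.589744, giving −¼ ln(0.589744) = 0.132017.
d = 0.309519 + 0.132017 = 0.441536.

0.442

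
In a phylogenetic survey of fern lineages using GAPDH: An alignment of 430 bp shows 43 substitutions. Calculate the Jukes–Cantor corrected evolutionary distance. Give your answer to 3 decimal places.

0.107

p = 43/430 = 0.1.
d = −(3/4) ln(1 − 4p/3) = −0.75 ln(1 − 0.133333) = −0.75 ln(0.866667)
  = −0.75 × (-0.143100) = 0.107325 substitutions/site.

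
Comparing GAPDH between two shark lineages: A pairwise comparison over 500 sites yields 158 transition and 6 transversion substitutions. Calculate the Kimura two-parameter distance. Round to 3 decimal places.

0.522

P = 158/500 = 0.316 and Q = 6/500 = 0.012.
Under the Kimura two-parameter model, d = −½ ln(1 − 2P − Q) − ¼ ln(1 − 2Q).
1 − 2P − Q = 0.356, giving −½ ln(0.356) = 0.516412.
1 − 2Q = 0.976, giving −¼ ln(0.976) = 0.006073.
d = 0.516412 + 0.006073 = 0.522485.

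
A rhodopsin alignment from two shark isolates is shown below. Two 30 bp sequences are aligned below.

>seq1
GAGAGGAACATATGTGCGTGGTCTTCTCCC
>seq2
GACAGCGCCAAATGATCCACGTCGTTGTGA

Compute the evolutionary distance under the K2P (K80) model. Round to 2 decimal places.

1.01

Of 30 sites, 3 differences are transitions and 13 are transversions, so P = 3/30 = 0.1 and Q = 13/30 ≈ 0.433333.
Under the Kimura two-parameter model, d = −½ ln(1 − 2P − Q) − ¼ ln(1 − 2Q).
1 − 2P − Q = 0.366667, giving −½ ln(0.366667) = 0.501651.
1 − 2Q = 0.133334, giving −¼ ln(0.133334) = 0.503725.
d = 0.501651 + 0.503725 = 1.005376.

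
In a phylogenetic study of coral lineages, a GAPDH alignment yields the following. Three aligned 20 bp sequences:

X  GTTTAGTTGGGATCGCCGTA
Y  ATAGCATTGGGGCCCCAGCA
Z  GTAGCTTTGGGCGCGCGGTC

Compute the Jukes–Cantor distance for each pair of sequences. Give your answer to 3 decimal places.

X–Y: 10/20 sites differ → p = 0.5, d = −0.75 ln(1 − 0.666667) = 0.823960 ≈ 0.824.
X–Z: 8/20 sites differ → p = 0.4, d = −0.75 ln(1 − 0.533333) = 0.571605 ≈ 0.572.
Y–Z: 8/20 sites differ → p = 0.4, d = −0.75 ln(1 − 0.533333) = 0.571605 ≈ 0.572.

d(X,Y) = 0.824, d(X,Z) = 0.572, d(Y,Z) = 0.572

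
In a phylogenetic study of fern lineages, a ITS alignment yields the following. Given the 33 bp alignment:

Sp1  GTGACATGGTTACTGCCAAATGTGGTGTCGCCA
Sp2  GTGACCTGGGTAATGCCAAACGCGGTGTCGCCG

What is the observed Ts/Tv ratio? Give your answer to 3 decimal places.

1.000

Transitions are A↔G and C↔T; transversions are all other mismatches.
Transitions: 3. Transversions: 3.
R = 3/3 = 1.000.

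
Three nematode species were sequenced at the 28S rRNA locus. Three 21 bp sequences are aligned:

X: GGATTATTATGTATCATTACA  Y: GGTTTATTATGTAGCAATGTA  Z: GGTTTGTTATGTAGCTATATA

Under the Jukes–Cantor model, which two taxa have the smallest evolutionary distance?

Y and Z

X–Y: 5/21 differ, p = 0.238, d = 0.286.
X–Z: 6/21 differ, p = 0.286, d = 0.360.
Y–Z: 3/21 differ, p = 0.143, d = 0.158.
The smallest distance is between Y and Z.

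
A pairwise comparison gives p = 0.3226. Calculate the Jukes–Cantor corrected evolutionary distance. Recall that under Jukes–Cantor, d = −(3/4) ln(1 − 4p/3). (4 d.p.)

d = −(3/4) ln(1 − 4p/3) = −0.75 ln(1 − 0.430133) = −0.75 ln(0.569867)
  = −0.75 × (-0.562352) = 0.421764 substitutions/site.

0.4218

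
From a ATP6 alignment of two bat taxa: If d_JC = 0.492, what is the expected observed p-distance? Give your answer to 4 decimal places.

p = (3/4)(1 − e^(−4d/3)) = 0.75 × (1 − e^(-0.656)) = 0.75 × (1 − 0.518923) = 0.360808.

0.3608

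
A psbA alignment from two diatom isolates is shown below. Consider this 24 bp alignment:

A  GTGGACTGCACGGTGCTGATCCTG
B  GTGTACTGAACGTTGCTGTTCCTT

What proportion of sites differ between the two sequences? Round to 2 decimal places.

0.21

The sequences differ at 5 of 24 positions (sites 4, 9, 13, 19, 24).
p = 5/24 = 0.208333… ≈ 0.21 (to 2 d.p.).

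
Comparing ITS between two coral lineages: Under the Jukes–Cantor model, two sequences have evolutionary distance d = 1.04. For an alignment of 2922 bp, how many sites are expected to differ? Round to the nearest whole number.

Invert JC69: p = (3/4)(1 − e^(−4d/3)) = 0.75 × (1 − e^(-1.386667)) = 0.75 × (1 − 0.249907) = 0.562570.
Expected differing sites = pL ≈ 0.562570 × 2922 = 1643.82954 ≈ 1644.

1644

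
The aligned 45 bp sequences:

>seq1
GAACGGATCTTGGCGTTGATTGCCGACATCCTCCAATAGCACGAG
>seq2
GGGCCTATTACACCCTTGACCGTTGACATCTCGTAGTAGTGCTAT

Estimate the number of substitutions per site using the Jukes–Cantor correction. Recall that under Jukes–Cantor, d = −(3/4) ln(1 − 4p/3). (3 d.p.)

The sequences differ at 23 of 45 sites, so p = 23/45 ≈ 0.511111.
d = −(3/4) ln(1 − 4p/3) = −0.75 ln(1 − 0.681481) = −0.75 ln(0.318519)
  = −0.75 × (-1.144073) = 0.858055 substitutions/site.

0.858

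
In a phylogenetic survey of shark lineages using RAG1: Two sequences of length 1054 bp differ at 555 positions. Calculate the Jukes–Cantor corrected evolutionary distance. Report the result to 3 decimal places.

0.908

p = 555/1054 ≈ 0.526565.
d = −(3/4) ln(1 − 4p/3) = −0.75 ln(1 − 0.702087) = −0.75 ln(0.297913)
  = −0.75 × (-1.210954) = 0.908216 substitutions/site.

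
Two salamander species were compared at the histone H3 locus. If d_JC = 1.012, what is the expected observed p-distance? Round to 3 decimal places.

0.555

p = (3/4)(1 − e^(−4d/3)) = 0.75 × (1 − e^(-1.349333)) = 0.75 × (1 − 0.259413) = 0.555440.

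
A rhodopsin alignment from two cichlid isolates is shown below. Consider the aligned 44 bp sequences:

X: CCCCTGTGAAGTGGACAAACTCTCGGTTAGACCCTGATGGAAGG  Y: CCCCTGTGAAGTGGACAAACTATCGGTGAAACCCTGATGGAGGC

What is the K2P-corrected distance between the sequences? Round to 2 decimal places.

0.12

Of 44 sites, 2 differences are transitions and 3 are transversions, so P = 2/44 ≈ 0.045455 and Q = 3/44 ≈ 0.068182.
Under the Kimura two-parameter model, d = −½ ln(1 − 2P − Q) − ¼ ln(1 − 2Q).
1 − 2P − Q = 0.840908, giving −½ ln(0.840908) = 0.086637.
1 − 2Q = 0.863636, giving −¼ ln(0.863636) = 0.036651.
d = 0.086637 + 0.036651 = 0.123288.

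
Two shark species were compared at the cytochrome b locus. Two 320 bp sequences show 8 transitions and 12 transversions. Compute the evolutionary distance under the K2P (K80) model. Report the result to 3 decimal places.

0.065

P = 8/320 = 0.025 and Q = 12/320 = 0.0375.
Under the Kimura two-parameter model, d = −½ ln(1 − 2P − Q) − ¼ ln(1 − 2Q).
1 − 2P − Q = 0.9125, giving −½ ln(0.9125) = 0.045784.
1 − 2Q = 0.925, giving −¼ ln(0.925) = 0.019490.
d = 0.045784 + 0.019490 = 0.065274.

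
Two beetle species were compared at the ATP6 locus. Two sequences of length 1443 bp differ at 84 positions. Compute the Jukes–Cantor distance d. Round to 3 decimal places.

p = 84/1443 ≈ 0.058212.
d = −(3/4) ln(1 − 4p/3) = −0.75 ln(1 − 0.077616) = −0.75 ln(0.922384)
  = −0.75 × (-0.080794) = 0.060596 substitutions/site.

0.061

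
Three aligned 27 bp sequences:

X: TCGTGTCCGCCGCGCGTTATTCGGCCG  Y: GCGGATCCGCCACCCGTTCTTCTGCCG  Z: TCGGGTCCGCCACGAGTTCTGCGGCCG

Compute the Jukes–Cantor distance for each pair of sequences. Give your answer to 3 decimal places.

X–Y: 7/27 sites differ → p ≈ 0.259259, d = −0.75 ln(1 − 0.345679) = 0.318118 ≈ 0.318.
X–Z: 5/27 sites differ → p ≈ 0.185185, d = −0.75 ln(1 − 0.246913) = 0.212681 ≈ 0.213.
Y–Z: 6/27 sites differ → p ≈ 0.222222, d = −0.75 ln(1 − 0.296296) = 0.263548 ≈ 0.264.

d(X,Y) = 0.318, d(X,Z) = 0.213, d(Y,Z) = 0.264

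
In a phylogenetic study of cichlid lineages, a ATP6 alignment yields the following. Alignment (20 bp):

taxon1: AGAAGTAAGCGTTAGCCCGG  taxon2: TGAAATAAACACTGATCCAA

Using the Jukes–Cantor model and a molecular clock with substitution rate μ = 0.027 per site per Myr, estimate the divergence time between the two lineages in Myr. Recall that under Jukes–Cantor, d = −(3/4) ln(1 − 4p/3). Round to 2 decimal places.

The sequences differ at 10 of 20 sites (1, 5, 9, 11, 12, 14, 15, 16, 19, 20), so p = 10/20 = 0.5.
d = −(3/4) ln(1 − 4p/3) = −0.75 ln(1 − 0.666667) = −0.75 ln(0.333333)
  = −0.75 × (-1.098613) = 0.823960 substitutions/site.
Under a molecular clock d = 2μt, so t = d/(2μ) = 0.823960 / (2 × 0.027) = 15.26 Myr.

15.26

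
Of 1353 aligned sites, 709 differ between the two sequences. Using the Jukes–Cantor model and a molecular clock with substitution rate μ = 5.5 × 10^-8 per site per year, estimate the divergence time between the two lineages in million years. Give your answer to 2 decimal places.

p = 709/1353 ≈ 0.524021.
d = −(3/4) ln(1 − 4p/3) = −0.75 ln(1 − 0.698695) = −0.75 ln(0.301305)
  = −0.75 × (-1.199632) = 0.899724 substitutions/site.
Under a molecular clock d = 2μt, so t = d/(2μ) = 0.899724 / (2 × 5.5 × 10^-8) = 8.18 million years.

8.18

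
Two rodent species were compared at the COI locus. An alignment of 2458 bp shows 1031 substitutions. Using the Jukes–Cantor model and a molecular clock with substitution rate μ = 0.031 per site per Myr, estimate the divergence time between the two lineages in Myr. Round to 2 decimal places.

9.91

p = 1031/2458 ≈ 0.419447.
d = −(3/4) ln(1 − 4p/3) = −0.75 ln(1 − 0.559263) = −0.75 ln(0.440737)
  = −0.75 × (-0.819307) = 0.614480 substitutions/site.
Under a molecular clock d = 2μt, so t = d/(2μ) = 0.614480 / (2 × 0.031) = 9.91 Myr.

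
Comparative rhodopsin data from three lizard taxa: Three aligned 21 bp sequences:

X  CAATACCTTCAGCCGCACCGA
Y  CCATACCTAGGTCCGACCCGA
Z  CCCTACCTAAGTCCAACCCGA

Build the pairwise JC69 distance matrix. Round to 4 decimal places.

X–Y: 7/21 sites differ → p ≈ 0.333333, d = −0.75 ln(1 − 0.444444) = 0.440839 ≈ 0.4408.
X–Z: 9/21 sites differ → p ≈ 0.428571, d = −0.75 ln(1 − 0.571428) = 0.635472 ≈ 0.6355.
Y–Z: 3/21 sites differ → p ≈ 0.142857, d = −0.75 ln(1 − 0.190476) = 0.158482 ≈ 0.1585.

d(X,Y) = 0.4408, d(X,Z) = 0.6355, d(Y,Z) = 0.1585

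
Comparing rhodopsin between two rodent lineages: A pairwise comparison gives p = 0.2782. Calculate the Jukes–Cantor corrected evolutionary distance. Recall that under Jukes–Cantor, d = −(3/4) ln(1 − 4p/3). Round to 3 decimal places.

0.348

d = −(3/4) ln(1 − 4p/3) = −0.75 ln(1 − 0.370933) = −0.75 ln(0.629067)
  = −0.75 × (-0.463518) = 0.347639 substitutions/site.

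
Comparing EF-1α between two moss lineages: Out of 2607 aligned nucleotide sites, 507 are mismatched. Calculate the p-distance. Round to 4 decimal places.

p = 507/2607 = 0.194476… ≈ 0.1945 (to 4 d.p.).

0.1945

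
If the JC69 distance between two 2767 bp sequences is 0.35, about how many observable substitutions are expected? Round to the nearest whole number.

Invert JC69: p = (3/4)(1 − e^(−4d/3)) = 0.75 × (1 − e^(-0.466667)) = 0.75 × (1 − 0.627089) = 0.279683.
Expected differing sites = pL ≈ 0.279683 × 2767 = 773.882861 ≈ 774.

774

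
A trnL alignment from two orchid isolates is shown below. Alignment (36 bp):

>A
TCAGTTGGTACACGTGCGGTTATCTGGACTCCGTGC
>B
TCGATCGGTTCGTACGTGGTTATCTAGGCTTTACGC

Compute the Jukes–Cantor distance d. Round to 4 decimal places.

0.6082

The sequences differ at 15 of 36 sites, so p = 15/36 ≈ 0.416667.
d = −(3/4) ln(1 − 4p/3) = −0.75 ln(1 − 0.555556) = −0.75 ln(0.444444)
  = −0.75 × (-0.810931) = 0.608198 substitutions/site.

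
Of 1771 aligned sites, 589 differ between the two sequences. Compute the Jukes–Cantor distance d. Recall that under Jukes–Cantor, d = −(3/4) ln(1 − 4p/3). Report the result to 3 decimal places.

0.439

p = 589/1771 ≈ 0.33258.
d = −(3/4) ln(1 − 4p/3) = −0.75 ln(1 − 0.44344) = −0.75 ln(0.55656)
  = −0.75 × (-0.585980) = 0.439485 substitutions/site.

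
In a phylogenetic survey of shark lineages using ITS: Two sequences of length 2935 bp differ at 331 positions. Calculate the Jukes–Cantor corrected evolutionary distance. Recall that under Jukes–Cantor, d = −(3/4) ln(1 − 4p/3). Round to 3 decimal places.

0.122

p = 331/2935 ≈ 0.112777.
d = −(3/4) ln(1 − 4p/3) = −0.75 ln(1 − 0.150369) = −0.75 ln(0.849631)
  = −0.75 × (-0.162953) = 0.122215 substitutions/site.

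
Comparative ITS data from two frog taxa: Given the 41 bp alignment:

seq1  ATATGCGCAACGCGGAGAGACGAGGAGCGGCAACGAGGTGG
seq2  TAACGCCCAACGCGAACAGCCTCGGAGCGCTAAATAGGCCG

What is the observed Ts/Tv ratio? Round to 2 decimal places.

Transitions are A↔G and C↔T; transversions are all other mismatches.
Transitions: 4. Transversions: 11.
R = 4/11 = 0.363636… ≈ 0.36 (to 2 d.p.).

0.36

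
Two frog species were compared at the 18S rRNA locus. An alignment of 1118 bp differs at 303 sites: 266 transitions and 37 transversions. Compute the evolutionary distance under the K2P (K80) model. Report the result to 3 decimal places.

P = 266/1118 ≈ 0.237925 and Q = 37/1118 ≈ 0.033095.
Under the Kimura two-parameter model, d = −½ ln(1 − 2P − Q) − ¼ ln(1 − 2Q).
1 − 2P − Q = 0.491055, giving −½ ln(0.491055) = 0.355600.
1 − 2Q = 0.93381, giving −¼ ln(0.93381) = 0.017121.
d = 0.355600 + 0.017121 = 0.372721.

0.373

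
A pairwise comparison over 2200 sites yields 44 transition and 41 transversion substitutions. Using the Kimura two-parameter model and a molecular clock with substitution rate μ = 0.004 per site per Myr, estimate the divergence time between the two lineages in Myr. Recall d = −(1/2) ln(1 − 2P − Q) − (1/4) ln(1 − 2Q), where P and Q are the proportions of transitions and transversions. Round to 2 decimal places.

4.96

P = 44/2200 = 0.02 and Q = 41/2200 ≈ 0.018636.
Under the Kimura two-parameter model, d = −½ ln(1 − 2P − Q) − ¼ ln(1 − 2Q).
1 − 2P − Q = 0.941364, giving −½ ln(0.941364) = 0.030213.
1 − 2Q = 0.962728, giving −¼ ln(0.962728) = 0.009496.
d = 0.030213 + 0.009496 = 0.039709.
Under a molecular clock d = 2μt, so t = d/(2μ) = 0.039709 / (2 × 0.004) = 4.96 Myr.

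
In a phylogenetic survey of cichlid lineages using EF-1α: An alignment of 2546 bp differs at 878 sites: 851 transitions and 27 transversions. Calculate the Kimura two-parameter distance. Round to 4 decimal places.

0.5737

P = 851/2546 ≈ 0.33425 and Q = 27/2546 ≈ 0.010605.
Under the Kimura two-parameter model, d = −½ ln(1 − 2P − Q) − ¼ ln(1 − 2Q).
1 − 2P − Q = 0.320895, giving −½ ln(0.320895) = 0.568321.
1 − 2Q = 0.97879, giving −¼ ln(0.97879) = 0.005360.
d = 0.568321 + 0.005360 = 0.573681.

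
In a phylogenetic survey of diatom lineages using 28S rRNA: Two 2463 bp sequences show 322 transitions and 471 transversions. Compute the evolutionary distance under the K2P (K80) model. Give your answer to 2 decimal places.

0.42

P = 322/2463 ≈ 0.130735 and Q = 471/2463 ≈ 0.19123.
Under the Kimura two-parameter model, d = −½ ln(1 − 2P − Q) − ¼ ln(1 − 2Q).
1 − 2P − Q = 0.5473, giving −½ ln(0.5473) = 0.301379.
1 − 2Q = 0.61754, giving −¼ ln(0.61754) = 0.120503.
d = 0.301379 + 0.120503 = 0.421882.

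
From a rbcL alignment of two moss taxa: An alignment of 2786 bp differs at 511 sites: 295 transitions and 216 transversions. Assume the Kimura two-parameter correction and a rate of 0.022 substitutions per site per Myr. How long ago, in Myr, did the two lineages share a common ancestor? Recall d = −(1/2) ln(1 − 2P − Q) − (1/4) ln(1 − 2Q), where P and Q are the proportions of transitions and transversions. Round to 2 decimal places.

P = 295/2786 ≈ 0.105887 and Q = 216/2786 ≈ 0.077531.
Under the Kimura two-parameter model, d = −½ ln(1 − 2P − Q) − ¼ ln(1 − 2Q).
1 − 2P − Q = 0.710695, giving −½ ln(0.710695) = 0.170756.
1 − 2Q = 0.844938, giving −¼ ln(0.844938) = 0.042123.
d = 0.170756 + 0.042123 = 0.212879.
Under a molecular clock d = 2μt, so t = d/(2μ) = 0.212879 / (2 × 0.022) = 4.84 Myr.

4.84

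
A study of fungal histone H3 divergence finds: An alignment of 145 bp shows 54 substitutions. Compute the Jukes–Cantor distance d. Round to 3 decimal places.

0.515

p = 54/145 ≈ 0.372414.
d = −(3/4) ln(1 − 4p/3) = −0.75 ln(1 − 0.496552) = −0.75 ln(0.503448)
  = −0.75 × (-0.686275) = 0.514706 substitutions/site.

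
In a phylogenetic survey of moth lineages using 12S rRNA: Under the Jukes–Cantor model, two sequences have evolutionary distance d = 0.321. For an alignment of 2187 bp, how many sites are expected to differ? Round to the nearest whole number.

Invert JC69: p = (3/4)(1 − e^(−4d/3)) = 0.75 × (1 − e^(-0.428)) = 0.75 × (1 − 0.651811) = 0.261142.
Expected differing sites = pL ≈ 0.261142 × 2187 = 571.117554 ≈ 571.

571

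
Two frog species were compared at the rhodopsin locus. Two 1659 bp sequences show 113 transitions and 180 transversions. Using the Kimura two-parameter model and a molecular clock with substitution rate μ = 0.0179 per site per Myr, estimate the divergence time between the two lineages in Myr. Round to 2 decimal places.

5.63

P = 113/1659 ≈ 0.068113 and Q = 180/1659 ≈ 0.108499.
Under the Kimura two-parameter model, d = −½ ln(1 − 2P − Q) − ¼ ln(1 − 2Q).
1 − 2P − Q = 0.755275, giving −½ ln(0.755275) = 0.140337.
1 − 2Q = 0.783002, giving −¼ ln(0.783002) = 0.061155.
d = 0.140337 + 0.061155 = 0.201492.
Under a molecular clock d = 2μt, so t = d/(2μ) = 0.201492 / (2 × 0.0179) = 5.63 Myr.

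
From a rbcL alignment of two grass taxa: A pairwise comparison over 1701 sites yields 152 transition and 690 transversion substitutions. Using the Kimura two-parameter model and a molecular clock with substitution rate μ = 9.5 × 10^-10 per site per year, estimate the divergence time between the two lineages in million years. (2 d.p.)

450.45

P = 152/1701 ≈ 0.089359 and Q = 690/1701 ≈ 0.405644.
Under the Kimura two-parameter model, d = −½ ln(1 − 2P − Q) − ¼ ln(1 − 2Q).
1 − 2P − Q = 0.415638, giving −½ ln(0.415638) = 0.438970.
1 − 2Q = 0.188712, giving −¼ ln(0.188712) = 0.416883.
d = 0.438970 + 0.416883 = 0.855853.
Under a molecular clock d = 2μt, so t = d/(2μ) = 0.855853 / (2 × 9.5 × 10^-10) = 450.45 million years.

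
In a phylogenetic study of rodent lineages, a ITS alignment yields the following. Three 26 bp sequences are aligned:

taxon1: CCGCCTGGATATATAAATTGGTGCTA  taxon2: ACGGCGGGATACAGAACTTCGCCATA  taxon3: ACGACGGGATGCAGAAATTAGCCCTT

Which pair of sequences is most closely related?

taxon1–taxon2: 10/26 differ, p = 0.385, d = 0.539.
taxon1–taxon3: 10/26 differ, p = 0.385, d = 0.539.
taxon2–taxon3: 6/26 differ, p = 0.231, d = 0.276.
The smallest distance is between taxon2 and taxon3.

taxon2 and taxon3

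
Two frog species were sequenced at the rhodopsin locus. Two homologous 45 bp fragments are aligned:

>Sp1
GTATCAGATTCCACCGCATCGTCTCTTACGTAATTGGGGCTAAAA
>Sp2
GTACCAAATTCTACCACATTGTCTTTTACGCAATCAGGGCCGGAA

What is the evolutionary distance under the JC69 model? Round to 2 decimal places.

The sequences differ at 12 of 45 sites, so p = 12/45 ≈ 0.266667.
d = −(3/4) ln(1 − 4p/3) = −0.75 ln(1 − 0.355556) = −0.75 ln(0.644444)
  = −0.75 × (-0.439367) = 0.329525 substitutions/site.

0.33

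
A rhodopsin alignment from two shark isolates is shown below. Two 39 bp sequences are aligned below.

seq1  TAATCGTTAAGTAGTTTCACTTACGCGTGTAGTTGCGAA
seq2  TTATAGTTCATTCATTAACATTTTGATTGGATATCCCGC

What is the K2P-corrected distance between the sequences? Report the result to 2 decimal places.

Of 39 sites, 3 differences are transitions and 18 are transversions, so P = 3/39 ≈ 0.076923 and Q = 18/39 ≈ 0.461538.
Under the Kimura two-parameter model, d = −½ ln(1 − 2P − Q) − ¼ ln(1 − 2Q).
1 − 2P − Q = 0.384616, giving −½ ln(0.384616) = 0.477755.
1 − 2Q = 0.076924, giving −¼ ln(0.076924) = 0.641234.
d = 0.477755 + 0.641234 = 1.118989.

1.12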